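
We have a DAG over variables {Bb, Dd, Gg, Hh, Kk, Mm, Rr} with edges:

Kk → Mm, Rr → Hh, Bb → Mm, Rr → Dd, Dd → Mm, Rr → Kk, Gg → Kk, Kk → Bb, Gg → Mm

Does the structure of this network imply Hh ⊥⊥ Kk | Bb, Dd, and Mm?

No — Hh and Kk are not d-separated given {Bb, Dd, Mm}.

Enumerating the 4 paths from Hh to Kk and testing each for blocking by {Bb, Dd, Mm}:
Path 1: Hh ← Rr → Dd → Mm ← Bb ← Kk
  Dd is a chain here and Dd is conditioned on, so the path is blocked at Dd.
Path 2: Hh ← Rr → Dd → Mm ← Gg → Kk
  Dd is a chain here and Dd is conditioned on, so the path is blocked at Dd.
Path 3: Hh ← Rr → Dd → Mm ← Kk
  Dd is a chain here and Dd is conditioned on, so the path is blocked at Dd.
Path 4: Hh ← Rr → Kk
  Rr is a fork and Rr is not conditioned on — no node blocks this path, so it is active.
Since the path Hh ← Rr → Kk is active, Hh and Kk are not d-separated given {Bb, Dd, Mm}.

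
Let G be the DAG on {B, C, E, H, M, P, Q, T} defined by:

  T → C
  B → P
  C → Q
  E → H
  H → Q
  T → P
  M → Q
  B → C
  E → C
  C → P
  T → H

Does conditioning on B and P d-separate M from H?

Yes

Enumerating the 5 paths from M to H and testing each for blocking by {B, P}:
  1. M → Q ← H — Q:collider[blocks] ⇒ blocked
  2. M → Q ← C ← B → P ← T → H — Q:collider[blocks]; C:chain[open]; B:fork[blocks]; P:collider[open]; T:fork[open] ⇒ blocked
  3. M → Q ← C ← T → H — Q:collider[blocks]; C:chain[open]; T:fork[open] ⇒ blocked
  4. M → Q ← C → P ← T → H — Q:collider[blocks]; C:fork[open]; P:collider[open]; T:fork[open] ⇒ blocked
  5. M → Q ← C ← E → H — Q:collider[blocks]; C:chain[open]; E:fork[open] ⇒ blocked
All paths are blocked; M ⊥ H | {B, P} holds.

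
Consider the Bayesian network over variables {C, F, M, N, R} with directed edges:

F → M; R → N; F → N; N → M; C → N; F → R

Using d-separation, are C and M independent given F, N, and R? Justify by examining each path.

Enumerating the 3 paths from C to M and testing each for blocking by {F, N, R}:
Path 1: C → N → M
  N is a chain here and N is conditioned on, so the path is blocked at N.
Path 2: C → N ← F → M
  F is a fork here and F is conditioned on, so the path is blocked at F.
Path 3: C → N ← R ← F → M
  R is a chain here and R is conditioned on, so the path is blocked at R.
Since every path is blocked, d-separation holds.

Yes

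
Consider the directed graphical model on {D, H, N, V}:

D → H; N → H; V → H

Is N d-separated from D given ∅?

Yes

Only one path connects N and D:
Path 1: N → H ← D
  H is a collider here and neither H nor any of its descendants is conditioned on, so the collider stays closed — the path is blocked at H.
All paths are blocked; N ⊥ D | ∅ holds.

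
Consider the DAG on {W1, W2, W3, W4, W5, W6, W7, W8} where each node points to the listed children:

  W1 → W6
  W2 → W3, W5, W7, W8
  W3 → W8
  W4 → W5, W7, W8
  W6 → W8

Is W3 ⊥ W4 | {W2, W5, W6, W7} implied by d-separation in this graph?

Yes — W3 and W4 are d-separated given {W2, W5, W6, W7}.

6 paths connect W3 and W4; each must be blocked for d-separation to hold:
  1. W3 → W8 ← W2 → W5 ← W4 — W8:collider[blocks]; W2:fork[blocks]; W5:collider[open] ⇒ blocked
  2. W3 → W8 ← W2 → W7 ← W4 — W8:collider[blocks]; W2:fork[blocks]; W7:collider[open] ⇒ blocked
  3. W3 → W8 ← W4 — W8:collider[blocks] ⇒ blocked
  4. W3 ← W2 → W8 ← W4 — W2:fork[blocks]; W8:collider[blocks] ⇒ blocked
  5. W3 ← W2 → W5 ← W4 — W2:fork[blocks]; W5:collider[open] ⇒ blocked
  6. W3 ← W2 → W7 ← W4 — W2:fork[blocks]; W7:collider[open] ⇒ blocked
Since every path is blocked, d-separation holds.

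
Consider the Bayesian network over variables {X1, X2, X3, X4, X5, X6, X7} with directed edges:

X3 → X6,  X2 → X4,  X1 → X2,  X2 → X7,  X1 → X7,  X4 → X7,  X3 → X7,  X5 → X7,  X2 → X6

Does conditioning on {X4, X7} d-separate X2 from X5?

No

There are 4 undirected paths between X2 and X5; checking each against the conditioning set {X4, X7}:
  1. X2 → X4 → X7 ← X5 — X4:chain[blocks]; X7:collider[open] ⇒ blocked
  2. X2 ← X1 → X7 ← X5 — X1:fork[open]; X7:collider[open] ⇒ active
  3. X2 → X6 ← X3 → X7 ← X5 — X6:collider[blocks]; X3:fork[open]; X7:collider[open] ⇒ blocked
  4. X2 → X7 ← X5 — X7:collider[open] ⇒ active
At least one path is unblocked, so d-separation fails.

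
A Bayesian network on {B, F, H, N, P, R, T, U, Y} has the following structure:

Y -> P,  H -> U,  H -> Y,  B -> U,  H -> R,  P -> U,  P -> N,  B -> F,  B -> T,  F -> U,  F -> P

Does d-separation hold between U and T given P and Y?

No — U and T are not d-separated given {P, Y}.

We examine all 4 paths between U and T:
Path 1: U ← F ← B → T
  F is a chain and F is not conditioned on; B is a fork and B is not conditioned on — no node blocks this path, so it is active.
Path 2: U ← P ← F ← B → T
  P is a chain here and P is conditioned on, so the path is blocked at P.
Path 3: U ← B → T
  B is a fork and B is not conditioned on — no node blocks this path, so it is active.
Path 4: U ← H → Y → P ← F ← B → T
  Y is a chain here and Y is conditioned on, so the path is blocked at Y.
At least one path is unblocked, so d-separation fails.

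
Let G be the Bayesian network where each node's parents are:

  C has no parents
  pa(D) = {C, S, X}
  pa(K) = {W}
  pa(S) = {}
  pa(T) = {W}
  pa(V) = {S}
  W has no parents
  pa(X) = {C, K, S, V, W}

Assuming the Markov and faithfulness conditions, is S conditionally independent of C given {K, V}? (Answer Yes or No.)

There are 6 undirected paths between S and C; checking each against the conditioning set {K, V}:
  1. S → X ← C — X:collider[blocks] ⇒ blocked
  2. S → X → D ← C — X:chain[open]; D:collider[blocks] ⇒ blocked
  3. S → D ← X ← C — D:collider[blocks]; X:chain[open] ⇒ blocked
  4. S → D ← C — D:collider[blocks] ⇒ blocked
  5. S → V → X ← C — V:chain[blocks]; X:collider[blocks] ⇒ blocked
  6. S → V → X → D ← C — V:chain[blocks]; X:chain[open]; D:collider[blocks] ⇒ blocked
Since every path is blocked, d-separation holds.

Yes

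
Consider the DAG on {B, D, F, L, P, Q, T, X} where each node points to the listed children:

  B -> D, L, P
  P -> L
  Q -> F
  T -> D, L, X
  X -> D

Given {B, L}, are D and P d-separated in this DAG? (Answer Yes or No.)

We examine all 6 paths between D and P:
Path 1: D ← X ← T → L ← P
  X is a chain and X is not conditioned on; T is a fork and T is not conditioned on; L is a collider and L is conditioned on, which opens it — no node blocks this path, so it is active.
Path 2: D ← X ← T → L ← B → P
  B is a fork here and B is conditioned on, so the path is blocked at B.
Path 3: D ← B → L ← P
  B is a fork here and B is conditioned on, so the path is blocked at B.
Path 4: D ← B → P
  B is a fork here and B is conditioned on, so the path is blocked at B.
Path 5: D ← T → L ← P
  T is a fork and T is not conditioned on; L is a collider and L is conditioned on, which opens it — no node blocks this path, so it is active.
Path 6: D ← T → L ← B → P
  B is a fork here and B is conditioned on, so the path is blocked at B.
Since the path D ← X ← T → L ← P is active, D and P are not d-separated given {B, L}.

No — D and P are not d-separated given {B, L}.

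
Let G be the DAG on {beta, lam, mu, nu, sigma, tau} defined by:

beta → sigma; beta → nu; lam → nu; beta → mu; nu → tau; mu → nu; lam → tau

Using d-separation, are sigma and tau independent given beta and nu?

4 paths connect sigma and tau; each must be blocked for d-separation to hold:
  1. sigma ← beta → nu ← lam → tau — beta:fork[blocks]; nu:collider[open]; lam:fork[open] ⇒ blocked
  2. sigma ← beta → nu → tau — beta:fork[blocks]; nu:chain[blocks] ⇒ blocked
  3. sigma ← beta → mu → nu ← lam → tau — beta:fork[blocks]; mu:chain[open]; nu:collider[open]; lam:fork[open] ⇒ blocked
  4. sigma ← beta → mu → nu → tau — beta:fork[blocks]; mu:chain[open]; nu:chain[blocks] ⇒ blocked
Since every path is blocked, d-separation holds.

Yes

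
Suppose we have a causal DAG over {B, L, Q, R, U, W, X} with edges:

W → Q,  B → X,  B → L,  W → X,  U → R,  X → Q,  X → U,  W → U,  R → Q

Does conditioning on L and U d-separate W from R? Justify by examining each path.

6 paths connect W and R; each must be blocked for d-separation to hold:
Path 1: W → X → Q ← R
  Q is a collider here and neither Q nor any of its descendants is conditioned on, so the collider stays closed — the path is blocked at Q.
Path 2: W → X → U → R
  U is a chain here and U is conditioned on, so the path is blocked at U.
Path 3: W → Q ← X → U → R
  Q is a collider here and neither Q nor any of its descendants is conditioned on, so the collider stays closed — the path is blocked at Q.
Path 4: W → Q ← R
  Q is a collider here and neither Q nor any of its descendants is conditioned on, so the collider stays closed — the path is blocked at Q.
Path 5: W → U ← X → Q ← R
  Q is a collider here and neither Q nor any of its descendants is conditioned on, so the collider stays closed — the path is blocked at Q.
Path 6: W → U → R
  U is a chain here and U is conditioned on, so the path is blocked at U.
All paths are blocked; W ⊥ R | {L, U} holds.

Yes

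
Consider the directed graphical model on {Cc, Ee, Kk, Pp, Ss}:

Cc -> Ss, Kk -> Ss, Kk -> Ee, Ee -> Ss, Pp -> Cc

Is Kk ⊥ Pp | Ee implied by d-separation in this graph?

Yes

2 paths connect Kk and Pp; each must be blocked for d-separation to hold:
  1. Kk → Ee → Ss ← Cc ← Pp — Ee:chain[blocks]; Ss:collider[blocks]; Cc:chain[open] ⇒ blocked
  2. Kk → Ss ← Cc ← Pp — Ss:collider[blocks]; Cc:chain[open] ⇒ blocked
Since every path is blocked, d-separation holds.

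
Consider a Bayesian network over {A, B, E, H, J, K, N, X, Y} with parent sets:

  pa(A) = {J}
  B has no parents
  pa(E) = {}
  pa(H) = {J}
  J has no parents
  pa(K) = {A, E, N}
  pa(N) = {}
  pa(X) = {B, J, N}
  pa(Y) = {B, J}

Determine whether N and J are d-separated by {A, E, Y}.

Enumerating the 3 paths from N to J and testing each for blocking by {A, E, Y}:
Path 1: N → X ← J
  X is a collider here and neither X nor any of its descendants is conditioned on, so the collider stays closed — the path is blocked at X.
Path 2: N → X ← B → Y ← J
  X is a collider here and neither X nor any of its descendants is conditioned on, so the collider stays closed — the path is blocked at X.
Path 3: N → K ← A ← J
  K is a collider here and neither K nor any of its descendants is conditioned on, so the collider stays closed — the path is blocked at K.
Since every path is blocked, d-separation holds.

Yes — N and J are d-separated given {A, E, Y}.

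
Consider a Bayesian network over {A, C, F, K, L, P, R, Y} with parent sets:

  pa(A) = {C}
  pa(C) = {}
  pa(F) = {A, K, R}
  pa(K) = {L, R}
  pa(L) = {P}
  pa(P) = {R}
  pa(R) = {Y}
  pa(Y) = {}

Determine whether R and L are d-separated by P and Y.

Enumerating the 3 paths from R to L and testing each for blocking by {P, Y}:
Path 1: R → P → L
  P is a chain here and P is conditioned on, so the path is blocked at P.
Path 2: R → K ← L
  K is a collider here and neither K nor any of its descendants is conditioned on, so the collider stays closed — the path is blocked at K.
Path 3: R → F ← K ← L
  F is a collider here and neither F nor any of its descendants is conditioned on, so the collider stays closed — the path is blocked at F.
All paths are blocked; R ⊥ L | {P, Y} holds.

Yes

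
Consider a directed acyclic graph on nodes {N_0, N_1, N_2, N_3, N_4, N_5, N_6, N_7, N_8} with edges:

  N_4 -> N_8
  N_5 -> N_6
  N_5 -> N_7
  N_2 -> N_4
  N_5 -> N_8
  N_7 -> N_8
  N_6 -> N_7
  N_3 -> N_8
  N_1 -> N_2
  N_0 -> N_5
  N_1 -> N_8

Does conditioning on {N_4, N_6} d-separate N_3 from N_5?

Yes — N_3 and N_5 are d-separated given {N_4, N_6}.

3 paths connect N_3 and N_5; each must be blocked for d-separation to hold:
Path 1: N_3 → N_8 ← N_7 ← N_6 ← N_5
  N_8 is a collider here and neither N_8 nor any of its descendants is conditioned on, so the collider stays closed — the path is blocked at N_8.
Path 2: N_3 → N_8 ← N_7 ← N_5
  N_8 is a collider here and neither N_8 nor any of its descendants is conditioned on, so the collider stays closed — the path is blocked at N_8.
Path 3: N_3 → N_8 ← N_5
  N_8 is a collider here and neither N_8 nor any of its descendants is conditioned on, so the collider stays closed — the path is blocked at N_8.
All paths are blocked; N_3 ⊥ N_5 | {N_4, N_6} holds.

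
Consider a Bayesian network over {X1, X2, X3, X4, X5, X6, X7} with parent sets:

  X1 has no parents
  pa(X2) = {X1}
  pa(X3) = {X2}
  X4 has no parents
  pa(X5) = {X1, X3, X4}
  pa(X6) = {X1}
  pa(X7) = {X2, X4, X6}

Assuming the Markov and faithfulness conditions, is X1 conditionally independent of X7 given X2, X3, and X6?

We examine all 5 paths between X1 and X7:
  1. X1 → X6 → X7 — X6:chain[blocks] ⇒ blocked
  2. X1 → X5 ← X4 → X7 — X5:collider[blocks]; X4:fork[open] ⇒ blocked
  3. X1 → X5 ← X3 ← X2 → X7 — X5:collider[blocks]; X3:chain[blocks]; X2:fork[blocks] ⇒ blocked
  4. X1 → X2 → X7 — X2:chain[blocks] ⇒ blocked
  5. X1 → X2 → X3 → X5 ← X4 → X7 — X2:chain[blocks]; X3:chain[blocks]; X5:collider[blocks]; X4:fork[open] ⇒ blocked
Every path is blocked, so X1 and X7 are d-separated given {X2, X3, X6}.

Yes — X1 and X7 are d-separated given {X2, X3, X6}.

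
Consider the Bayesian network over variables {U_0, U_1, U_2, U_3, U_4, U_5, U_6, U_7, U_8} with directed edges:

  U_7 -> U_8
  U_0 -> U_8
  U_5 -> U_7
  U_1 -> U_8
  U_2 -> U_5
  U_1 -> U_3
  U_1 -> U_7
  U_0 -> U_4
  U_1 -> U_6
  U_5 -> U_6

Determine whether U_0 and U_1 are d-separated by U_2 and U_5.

Yes

We examine all 3 paths between U_0 and U_1:
Path 1: U_0 → U_8 ← U_7 ← U_1
  U_8 is a collider here and neither U_8 nor any of its descendants is conditioned on, so the collider stays closed — the path is blocked at U_8.
Path 2: U_0 → U_8 ← U_7 ← U_5 → U_6 ← U_1
  U_8 is a collider here and neither U_8 nor any of its descendants is conditioned on, so the collider stays closed — the path is blocked at U_8.
Path 3: U_0 → U_8 ← U_1
  U_8 is a collider here and neither U_8 nor any of its descendants is conditioned on, so the collider stays closed — the path is blocked at U_8.
Every path is blocked, so U_0 and U_1 are d-separated given {U_2, U_5}.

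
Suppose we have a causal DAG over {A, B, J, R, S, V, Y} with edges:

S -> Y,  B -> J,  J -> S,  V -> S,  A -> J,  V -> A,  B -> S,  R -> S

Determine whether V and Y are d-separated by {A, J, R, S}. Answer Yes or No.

Yes — V and Y are d-separated given {A, J, R, S}.

There are 3 undirected paths between V and Y; checking each against the conditioning set {A, J, R, S}:
Path 1: V → A → J ← B → S → Y
  A is a chain here and A is conditioned on, so the path is blocked at A.
Path 2: V → A → J → S → Y
  A is a chain here and A is conditioned on, so the path is blocked at A.
Path 3: V → S → Y
  S is a chain here and S is conditioned on, so the path is blocked at S.
All paths are blocked; V ⊥ Y | {A, J, R, S} holds.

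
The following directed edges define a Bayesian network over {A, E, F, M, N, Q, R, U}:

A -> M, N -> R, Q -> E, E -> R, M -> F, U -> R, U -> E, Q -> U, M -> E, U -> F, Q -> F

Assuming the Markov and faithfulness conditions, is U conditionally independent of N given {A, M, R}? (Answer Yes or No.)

No — U and N are not d-separated given {A, M, R}.

6 paths connect U and N; each must be blocked for d-separation to hold:
Path 1: U → F ← M → E → R ← N
  F is a collider here and neither F nor any of its descendants is conditioned on, so the collider stays closed — the path is blocked at F.
Path 2: U → F ← Q → E → R ← N
  F is a collider here and neither F nor any of its descendants is conditioned on, so the collider stays closed — the path is blocked at F.
Path 3: U → E → R ← N
  E is a chain and E is not conditioned on; R is a collider and R is conditioned on, which opens it — no node blocks this path, so it is active.
Path 4: U ← Q → F ← M → E → R ← N
  F is a collider here and neither F nor any of its descendants is conditioned on, so the collider stays closed — the path is blocked at F.
Path 5: U ← Q → E → R ← N
  Q is a fork and Q is not conditioned on; E is a chain and E is not conditioned on; R is a collider and R is conditioned on, which opens it — no node blocks this path, so it is active.
Path 6: U → R ← N
  R is a collider and R is conditioned on, which opens it — no node blocks this path, so it is active.
At least one path is unblocked, so d-separation fails.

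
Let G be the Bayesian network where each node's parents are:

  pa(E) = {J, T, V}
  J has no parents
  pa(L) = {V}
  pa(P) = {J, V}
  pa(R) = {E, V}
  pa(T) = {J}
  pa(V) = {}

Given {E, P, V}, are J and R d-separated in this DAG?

There are 6 undirected paths between J and R; checking each against the conditioning set {E, P, V}:
Path 1: J → E → R
  E is a chain here and E is conditioned on, so the path is blocked at E.
Path 2: J → E ← V → R
  V is a fork here and V is conditioned on, so the path is blocked at V.
Path 3: J → T → E → R
  E is a chain here and E is conditioned on, so the path is blocked at E.
Path 4: J → T → E ← V → R
  V is a fork here and V is conditioned on, so the path is blocked at V.
Path 5: J → P ← V → R
  V is a fork here and V is conditioned on, so the path is blocked at V.
Path 6: J → P ← V → E → R
  V is a fork here and V is conditioned on, so the path is blocked at V.
All paths are blocked; J ⊥ R | {E, P, V} holds.

Yes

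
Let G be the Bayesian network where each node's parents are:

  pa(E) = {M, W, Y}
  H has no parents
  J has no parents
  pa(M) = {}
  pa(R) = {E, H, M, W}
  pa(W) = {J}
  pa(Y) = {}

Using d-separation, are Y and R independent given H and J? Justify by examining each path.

No

Enumerating the 3 paths from Y to R and testing each for blocking by {H, J}:
Path 1: Y → E ← M → R
  E is a collider here and neither E nor any of its descendants is conditioned on, so the collider stays closed — the path is blocked at E.
Path 2: Y → E → R
  E is a chain and E is not conditioned on — no node blocks this path, so it is active.
Path 3: Y → E ← W → R
  E is a collider here and neither E nor any of its descendants is conditioned on, so the collider stays closed — the path is blocked at E.
At least one path is unblocked, so d-separation fails.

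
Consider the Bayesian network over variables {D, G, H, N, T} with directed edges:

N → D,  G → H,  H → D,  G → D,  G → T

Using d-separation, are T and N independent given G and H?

Enumerating the 2 paths from T to N and testing each for blocking by {G, H}:
Path 1: T ← G → D ← N
  G is a fork here and G is conditioned on, so the path is blocked at G.
Path 2: T ← G → H → D ← N
  G is a fork here and G is conditioned on, so the path is blocked at G.
Every path is blocked, so T and N are d-separated given {G, H}.

Yes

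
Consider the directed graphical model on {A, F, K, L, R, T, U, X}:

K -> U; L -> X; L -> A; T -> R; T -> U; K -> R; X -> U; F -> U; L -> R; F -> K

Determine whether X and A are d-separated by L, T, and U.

We examine all 4 paths between X and A:
  1. X ← L → A — L:fork[blocks] ⇒ blocked
  2. X → U ← F → K → R ← L → A — U:collider[open]; F:fork[open]; K:chain[open]; R:collider[blocks]; L:fork[blocks] ⇒ blocked
  3. X → U ← T → R ← L → A — U:collider[open]; T:fork[blocks]; R:collider[blocks]; L:fork[blocks] ⇒ blocked
  4. X → U ← K → R ← L → A — U:collider[open]; K:fork[open]; R:collider[blocks]; L:fork[blocks] ⇒ blocked
Every path is blocked, so X and A are d-separated given {L, T, U}.

Yes — X and A are d-separated given {L, T, U}.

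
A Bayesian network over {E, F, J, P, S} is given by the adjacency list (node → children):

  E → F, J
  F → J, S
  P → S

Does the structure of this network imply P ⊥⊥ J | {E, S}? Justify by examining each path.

No

Enumerating the 2 paths from P to J and testing each for blocking by {E, S}:
Path 1: P → S ← F ← E → J
  E is a fork here and E is conditioned on, so the path is blocked at E.
Path 2: P → S ← F → J
  S is a collider and S is conditioned on, which opens it; F is a fork and F is not conditioned on — no node blocks this path, so it is active.
Since the path P → S ← F → J is active, P and J are not d-separated given {E, S}.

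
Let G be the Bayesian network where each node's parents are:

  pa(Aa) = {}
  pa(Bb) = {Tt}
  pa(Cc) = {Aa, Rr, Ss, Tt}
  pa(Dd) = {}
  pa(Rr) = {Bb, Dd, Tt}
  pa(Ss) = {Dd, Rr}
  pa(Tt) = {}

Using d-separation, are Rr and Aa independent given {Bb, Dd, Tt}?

Yes

Enumerating the 5 paths from Rr to Aa and testing each for blocking by {Bb, Dd, Tt}:
  1. Rr → Ss → Cc ← Aa — Ss:chain[open]; Cc:collider[blocks] ⇒ blocked
  2. Rr ← Bb ← Tt → Cc ← Aa — Bb:chain[blocks]; Tt:fork[blocks]; Cc:collider[blocks] ⇒ blocked
  3. Rr ← Tt → Cc ← Aa — Tt:fork[blocks]; Cc:collider[blocks] ⇒ blocked
  4. Rr ← Dd → Ss → Cc ← Aa — Dd:fork[blocks]; Ss:chain[open]; Cc:collider[blocks] ⇒ blocked
  5. Rr → Cc ← Aa — Cc:collider[blocks] ⇒ blocked
All paths are blocked; Rr ⊥ Aa | {Bb, Dd, Tt} holds.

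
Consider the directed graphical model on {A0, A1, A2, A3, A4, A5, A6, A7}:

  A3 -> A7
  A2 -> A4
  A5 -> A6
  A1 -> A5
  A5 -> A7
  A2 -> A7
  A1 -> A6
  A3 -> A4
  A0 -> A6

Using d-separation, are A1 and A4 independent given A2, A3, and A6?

Yes

Enumerating the 4 paths from A1 to A4 and testing each for blocking by {A2, A3, A6}:
Path 1: A1 → A6 ← A5 → A7 ← A2 → A4
  A7 is a collider here and neither A7 nor any of its descendants is conditioned on, so the collider stays closed — the path is blocked at A7.
Path 2: A1 → A6 ← A5 → A7 ← A3 → A4
  A7 is a collider here and neither A7 nor any of its descendants is conditioned on, so the collider stays closed — the path is blocked at A7.
Path 3: A1 → A5 → A7 ← A2 → A4
  A7 is a collider here and neither A7 nor any of its descendants is conditioned on, so the collider stays closed — the path is blocked at A7.
Path 4: A1 → A5 → A7 ← A3 → A4
  A7 is a collider here and neither A7 nor any of its descendants is conditioned on, so the collider stays closed — the path is blocked at A7.
Since every path is blocked, d-separation holds.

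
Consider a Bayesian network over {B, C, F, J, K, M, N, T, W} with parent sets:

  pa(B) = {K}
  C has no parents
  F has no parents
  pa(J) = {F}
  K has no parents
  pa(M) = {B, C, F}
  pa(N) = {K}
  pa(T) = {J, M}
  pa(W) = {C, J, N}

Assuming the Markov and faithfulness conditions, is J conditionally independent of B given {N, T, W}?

There are 6 undirected paths between J and B; checking each against the conditioning set {N, T, W}:
Path 1: J → W ← C → M ← B
  W is a collider and W is conditioned on, which opens it; C is a fork and C is not conditioned on; M is a collider and its descendant T is conditioned on, which opens it — no node blocks this path, so it is active.
Path 2: J → W ← N ← K → B
  N is a chain here and N is conditioned on, so the path is blocked at N.
Path 3: J → T ← M ← B
  T is a collider and T is conditioned on, which opens it; M is a chain and M is not conditioned on — no node blocks this path, so it is active.
Path 4: J → T ← M ← C → W ← N ← K → B
  N is a chain here and N is conditioned on, so the path is blocked at N.
Path 5: J ← F → M ← B
  F is a fork and F is not conditioned on; M is a collider and its descendant T is conditioned on, which opens it — no node blocks this path, so it is active.
Path 6: J ← F → M ← C → W ← N ← K → B
  N is a chain here and N is conditioned on, so the path is blocked at N.
Since the path J → W ← C → M ← B is active, J and B are not d-separated given {N, T, W}.

No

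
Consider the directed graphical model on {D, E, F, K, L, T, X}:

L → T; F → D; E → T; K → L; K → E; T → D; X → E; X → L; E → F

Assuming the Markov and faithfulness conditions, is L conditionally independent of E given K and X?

There are 4 undirected paths between L and E; checking each against the conditioning set {K, X}:
Path 1: L ← K → E
  K is a fork here and K is conditioned on, so the path is blocked at K.
Path 2: L ← X → E
  X is a fork here and X is conditioned on, so the path is blocked at X.
Path 3: L → T ← E
  T is a collider here and neither T nor any of its descendants is conditioned on, so the collider stays closed — the path is blocked at T.
Path 4: L → T → D ← F ← E
  D is a collider here and neither D nor any of its descendants is conditioned on, so the collider stays closed — the path is blocked at D.
Since every path is blocked, d-separation holds.

Yes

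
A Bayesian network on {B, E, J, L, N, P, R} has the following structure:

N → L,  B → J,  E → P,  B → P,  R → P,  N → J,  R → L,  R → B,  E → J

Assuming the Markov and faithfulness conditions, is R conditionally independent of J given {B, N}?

Yes — R and J are d-separated given {B, N}.

Enumerating the 5 paths from R to J and testing each for blocking by {B, N}:
Path 1: R → P ← E → J
  P is a collider here and neither P nor any of its descendants is conditioned on, so the collider stays closed — the path is blocked at P.
Path 2: R → P ← B → J
  P is a collider here and neither P nor any of its descendants is conditioned on, so the collider stays closed — the path is blocked at P.
Path 3: R → L ← N → J
  L is a collider here and neither L nor any of its descendants is conditioned on, so the collider stays closed — the path is blocked at L.
Path 4: R → B → P ← E → J
  B is a chain here and B is conditioned on, so the path is blocked at B.
Path 5: R → B → J
  B is a chain here and B is conditioned on, so the path is blocked at B.
Since every path is blocked, d-separation holds.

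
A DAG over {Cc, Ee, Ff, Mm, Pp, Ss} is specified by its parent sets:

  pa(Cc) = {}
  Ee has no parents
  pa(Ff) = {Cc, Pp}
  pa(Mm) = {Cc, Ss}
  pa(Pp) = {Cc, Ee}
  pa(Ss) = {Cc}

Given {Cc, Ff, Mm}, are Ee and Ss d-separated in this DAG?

Enumerating the 4 paths from Ee to Ss and testing each for blocking by {Cc, Ff, Mm}:
Path 1: Ee → Pp ← Cc → Ss
  Cc is a fork here and Cc is conditioned on, so the path is blocked at Cc.
Path 2: Ee → Pp ← Cc → Mm ← Ss
  Cc is a fork here and Cc is conditioned on, so the path is blocked at Cc.
Path 3: Ee → Pp → Ff ← Cc → Ss
  Cc is a fork here and Cc is conditioned on, so the path is blocked at Cc.
Path 4: Ee → Pp → Ff ← Cc → Mm ← Ss
  Cc is a fork here and Cc is conditioned on, so the path is blocked at Cc.
All paths are blocked; Ee ⊥ Ss | {Cc, Ff, Mm} holds.

Yes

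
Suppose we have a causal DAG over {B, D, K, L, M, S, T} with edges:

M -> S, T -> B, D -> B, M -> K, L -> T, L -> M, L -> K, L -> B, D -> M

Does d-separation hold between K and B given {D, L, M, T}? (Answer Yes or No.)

Yes

Enumerating the 6 paths from K to B and testing each for blocking by {D, L, M, T}:
Path 1: K ← L → B
  L is a fork here and L is conditioned on, so the path is blocked at L.
Path 2: K ← L → M ← D → B
  L is a fork here and L is conditioned on, so the path is blocked at L.
Path 3: K ← L → T → B
  L is a fork here and L is conditioned on, so the path is blocked at L.
Path 4: K ← M ← L → B
  M is a chain here and M is conditioned on, so the path is blocked at M.
Path 5: K ← M ← L → T → B
  M is a chain here and M is conditioned on, so the path is blocked at M.
Path 6: K ← M ← D → B
  M is a chain here and M is conditioned on, so the path is blocked at M.
All paths are blocked; K ⊥ B | {D, L, M, T} holds.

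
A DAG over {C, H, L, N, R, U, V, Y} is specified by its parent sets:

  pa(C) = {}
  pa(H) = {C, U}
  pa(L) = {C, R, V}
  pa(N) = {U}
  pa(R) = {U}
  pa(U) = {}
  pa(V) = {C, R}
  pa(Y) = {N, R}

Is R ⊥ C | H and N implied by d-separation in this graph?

No

There are 6 undirected paths between R and C; checking each against the conditioning set {H, N}:
Path 1: R → L ← V ← C
  L is a collider here and neither L nor any of its descendants is conditioned on, so the collider stays closed — the path is blocked at L.
Path 2: R → L ← C
  L is a collider here and neither L nor any of its descendants is conditioned on, so the collider stays closed — the path is blocked at L.
Path 3: R → Y ← N ← U → H ← C
  Y is a collider here and neither Y nor any of its descendants is conditioned on, so the collider stays closed — the path is blocked at Y.
Path 4: R ← U → H ← C
  U is a fork and U is not conditioned on; H is a collider and H is conditioned on, which opens it — no node blocks this path, so it is active.
Path 5: R → V → L ← C
  L is a collider here and neither L nor any of its descendants is conditioned on, so the collider stays closed — the path is blocked at L.
Path 6: R → V ← C
  V is a collider here and neither V nor any of its descendants is conditioned on, so the collider stays closed — the path is blocked at V.
Because an active path exists, R and C are not d-separated.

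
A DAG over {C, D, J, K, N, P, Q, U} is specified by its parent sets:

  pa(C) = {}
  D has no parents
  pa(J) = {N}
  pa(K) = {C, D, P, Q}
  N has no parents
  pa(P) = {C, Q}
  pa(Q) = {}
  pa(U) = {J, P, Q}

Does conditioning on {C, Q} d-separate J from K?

We examine all 6 paths between J and K:
Path 1: J → U ← Q → P → K
  U is a collider here and neither U nor any of its descendants is conditioned on, so the collider stays closed — the path is blocked at U.
Path 2: J → U ← Q → P ← C → K
  U is a collider here and neither U nor any of its descendants is conditioned on, so the collider stays closed — the path is blocked at U.
Path 3: J → U ← Q → K
  U is a collider here and neither U nor any of its descendants is conditioned on, so the collider stays closed — the path is blocked at U.
Path 4: J → U ← P ← Q → K
  U is a collider here and neither U nor any of its descendants is conditioned on, so the collider stays closed — the path is blocked at U.
Path 5: J → U ← P → K
  U is a collider here and neither U nor any of its descendants is conditioned on, so the collider stays closed — the path is blocked at U.
Path 6: J → U ← P ← C → K
  U is a collider here and neither U nor any of its descendants is conditioned on, so the collider stays closed — the path is blocked at U.
Since every path is blocked, d-separation holds.

Yes — J and K are d-separated given {C, Q}.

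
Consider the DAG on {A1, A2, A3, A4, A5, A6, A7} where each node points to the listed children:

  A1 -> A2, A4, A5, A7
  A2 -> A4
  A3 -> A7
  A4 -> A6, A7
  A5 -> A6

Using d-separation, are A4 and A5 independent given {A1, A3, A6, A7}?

No

Enumerating the 4 paths from A4 to A5 and testing each for blocking by {A1, A3, A6, A7}:
Path 1: A4 ← A1 → A5
  A1 is a fork here and A1 is conditioned on, so the path is blocked at A1.
Path 2: A4 → A7 ← A1 → A5
  A1 is a fork here and A1 is conditioned on, so the path is blocked at A1.
Path 3: A4 → A6 ← A5
  A6 is a collider and A6 is conditioned on, which opens it — no node blocks this path, so it is active.
Path 4: A4 ← A2 ← A1 → A5
  A1 is a fork here and A1 is conditioned on, so the path is blocked at A1.
At least one path is unblocked, so d-separation fails.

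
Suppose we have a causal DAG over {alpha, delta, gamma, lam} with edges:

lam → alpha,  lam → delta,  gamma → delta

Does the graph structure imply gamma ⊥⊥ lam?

There is one path between gamma and lam:
Path 1: gamma → delta ← lam
  delta is a collider here and neither delta nor any of its descendants is conditioned on, so the collider stays closed — the path is blocked at delta.
Since every path is blocked, d-separation holds.

Yes — gamma and lam are d-separated given ∅.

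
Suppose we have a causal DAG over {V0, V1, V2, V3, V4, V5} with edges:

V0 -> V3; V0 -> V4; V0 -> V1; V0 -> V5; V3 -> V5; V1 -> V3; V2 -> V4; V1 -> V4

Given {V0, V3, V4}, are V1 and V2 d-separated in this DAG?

No

We examine all 4 paths between V1 and V2:
Path 1: V1 ← V0 → V4 ← V2
  V0 is a fork here and V0 is conditioned on, so the path is blocked at V0.
Path 2: V1 → V4 ← V2
  V4 is a collider and V4 is conditioned on, which opens it — no node blocks this path, so it is active.
Path 3: V1 → V3 ← V0 → V4 ← V2
  V0 is a fork here and V0 is conditioned on, so the path is blocked at V0.
Path 4: V1 → V3 → V5 ← V0 → V4 ← V2
  V3 is a chain here and V3 is conditioned on, so the path is blocked at V3.
At least one path is unblocked, so d-separation fails.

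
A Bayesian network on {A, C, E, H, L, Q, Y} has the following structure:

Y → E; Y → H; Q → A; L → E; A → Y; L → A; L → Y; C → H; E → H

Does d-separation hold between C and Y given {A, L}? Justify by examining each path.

Yes

Enumerating the 4 paths from C to Y and testing each for blocking by {A, L}:
Path 1: C → H ← E ← L → A → Y
  H is a collider here and neither H nor any of its descendants is conditioned on, so the collider stays closed — the path is blocked at H.
Path 2: C → H ← E ← L → Y
  H is a collider here and neither H nor any of its descendants is conditioned on, so the collider stays closed — the path is blocked at H.
Path 3: C → H ← E ← Y
  H is a collider here and neither H nor any of its descendants is conditioned on, so the collider stays closed — the path is blocked at H.
Path 4: C → H ← Y
  H is a collider here and neither H nor any of its descendants is conditioned on, so the collider stays closed — the path is blocked at H.
All paths are blocked; C ⊥ Y | {A, L} holds.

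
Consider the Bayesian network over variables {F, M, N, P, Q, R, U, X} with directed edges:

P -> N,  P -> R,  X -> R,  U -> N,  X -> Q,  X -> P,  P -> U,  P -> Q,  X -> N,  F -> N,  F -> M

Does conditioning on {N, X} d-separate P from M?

5 paths connect P and M; each must be blocked for d-separation to hold:
Path 1: P → N ← F → M
  N is a collider and N is conditioned on, which opens it; F is a fork and F is not conditioned on — no node blocks this path, so it is active.
Path 2: P → Q ← X → N ← F → M
  Q is a collider here and neither Q nor any of its descendants is conditioned on, so the collider stays closed — the path is blocked at Q.
Path 3: P → U → N ← F → M
  U is a chain and U is not conditioned on; N is a collider and N is conditioned on, which opens it; F is a fork and F is not conditioned on — no node blocks this path, so it is active.
Path 4: P → R ← X → N ← F → M
  R is a collider here and neither R nor any of its descendants is conditioned on, so the collider stays closed — the path is blocked at R.
Path 5: P ← X → N ← F → M
  X is a fork here and X is conditioned on, so the path is blocked at X.
At least one path is unblocked, so d-separation fails.

No — P and M are not d-separated given {N, X}.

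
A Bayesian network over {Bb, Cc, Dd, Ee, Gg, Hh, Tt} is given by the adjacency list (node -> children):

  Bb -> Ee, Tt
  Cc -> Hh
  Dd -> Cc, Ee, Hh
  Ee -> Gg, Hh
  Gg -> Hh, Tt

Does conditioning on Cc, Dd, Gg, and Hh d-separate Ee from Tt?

No — Ee and Tt are not d-separated given {Cc, Dd, Gg, Hh}.

5 paths connect Ee and Tt; each must be blocked for d-separation to hold:
  1. Ee → Gg → Tt — Gg:chain[blocks] ⇒ blocked
  2. Ee ← Dd → Hh ← Gg → Tt — Dd:fork[blocks]; Hh:collider[open]; Gg:fork[blocks] ⇒ blocked
  3. Ee ← Dd → Cc → Hh ← Gg → Tt — Dd:fork[blocks]; Cc:chain[blocks]; Hh:collider[open]; Gg:fork[blocks] ⇒ blocked
  4. Ee ← Bb → Tt — Bb:fork[open] ⇒ active
  5. Ee → Hh ← Gg → Tt — Hh:collider[open]; Gg:fork[blocks] ⇒ blocked
At least one path is unblocked, so d-separation fails.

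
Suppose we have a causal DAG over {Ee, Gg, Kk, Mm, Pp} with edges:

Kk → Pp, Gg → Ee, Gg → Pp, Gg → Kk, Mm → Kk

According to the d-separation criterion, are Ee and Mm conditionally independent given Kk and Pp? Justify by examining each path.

No

There are 2 undirected paths between Ee and Mm; checking each against the conditioning set {Kk, Pp}:
Path 1: Ee ← Gg → Kk ← Mm
  Gg is a fork and Gg is not conditioned on; Kk is a collider and Kk is conditioned on, which opens it — no node blocks this path, so it is active.
Path 2: Ee ← Gg → Pp ← Kk ← Mm
  Kk is a chain here and Kk is conditioned on, so the path is blocked at Kk.
Since the path Ee ← Gg → Kk ← Mm is active, Ee and Mm are not d-separated given {Kk, Pp}.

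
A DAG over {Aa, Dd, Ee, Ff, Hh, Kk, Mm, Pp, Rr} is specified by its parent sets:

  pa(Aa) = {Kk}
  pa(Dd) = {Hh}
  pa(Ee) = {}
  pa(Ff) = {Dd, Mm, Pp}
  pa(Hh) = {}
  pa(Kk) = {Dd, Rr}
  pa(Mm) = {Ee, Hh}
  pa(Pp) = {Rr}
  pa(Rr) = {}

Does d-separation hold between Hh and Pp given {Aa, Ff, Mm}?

No

4 paths connect Hh and Pp; each must be blocked for d-separation to hold:
Path 1: Hh → Mm → Ff ← Dd → Kk ← Rr → Pp
  Mm is a chain here and Mm is conditioned on, so the path is blocked at Mm.
Path 2: Hh → Mm → Ff ← Pp
  Mm is a chain here and Mm is conditioned on, so the path is blocked at Mm.
Path 3: Hh → Dd → Kk ← Rr → Pp
  Dd is a chain and Dd is not conditioned on; Kk is a collider and its descendant Aa is conditioned on, which opens it; Rr is a fork and Rr is not conditioned on — no node blocks this path, so it is active.
Path 4: Hh → Dd → Ff ← Pp
  Dd is a chain and Dd is not conditioned on; Ff is a collider and Ff is conditioned on, which opens it — no node blocks this path, so it is active.
At least one path is unblocked, so d-separation fails.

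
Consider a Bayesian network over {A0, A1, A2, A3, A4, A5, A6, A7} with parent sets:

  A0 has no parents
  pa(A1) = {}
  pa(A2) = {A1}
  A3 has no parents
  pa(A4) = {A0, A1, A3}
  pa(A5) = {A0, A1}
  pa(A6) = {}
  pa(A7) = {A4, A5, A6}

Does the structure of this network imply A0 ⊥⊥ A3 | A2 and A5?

Yes — A0 and A3 are d-separated given {A2, A5}.

We examine all 3 paths between A0 and A3:
Path 1: A0 → A4 ← A3
  A4 is a collider here and neither A4 nor any of its descendants is conditioned on, so the collider stays closed — the path is blocked at A4.
Path 2: A0 → A5 ← A1 → A4 ← A3
  A4 is a collider here and neither A4 nor any of its descendants is conditioned on, so the collider stays closed — the path is blocked at A4.
Path 3: A0 → A5 → A7 ← A4 ← A3
  A5 is a chain here and A5 is conditioned on, so the path is blocked at A5.
Since every path is blocked, d-separation holds.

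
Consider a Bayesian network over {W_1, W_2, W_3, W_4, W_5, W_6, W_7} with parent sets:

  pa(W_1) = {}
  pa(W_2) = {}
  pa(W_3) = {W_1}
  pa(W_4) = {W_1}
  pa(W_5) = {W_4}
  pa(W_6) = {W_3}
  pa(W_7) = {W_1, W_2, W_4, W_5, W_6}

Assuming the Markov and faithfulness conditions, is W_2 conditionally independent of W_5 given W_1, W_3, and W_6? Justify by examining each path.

Yes

We examine all 4 paths between W_2 and W_5:
  1. W_2 → W_7 ← W_1 → W_4 → W_5 — W_7:collider[blocks]; W_1:fork[blocks]; W_4:chain[open] ⇒ blocked
  2. W_2 → W_7 ← W_4 → W_5 — W_7:collider[blocks]; W_4:fork[open] ⇒ blocked
  3. W_2 → W_7 ← W_6 ← W_3 ← W_1 → W_4 → W_5 — W_7:collider[blocks]; W_6:chain[blocks]; W_3:chain[blocks]; W_1:fork[blocks]; W_4:chain[open] ⇒ blocked
  4. W_2 → W_7 ← W_5 — W_7:collider[blocks] ⇒ blocked
Since every path is blocked, d-separation holds.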